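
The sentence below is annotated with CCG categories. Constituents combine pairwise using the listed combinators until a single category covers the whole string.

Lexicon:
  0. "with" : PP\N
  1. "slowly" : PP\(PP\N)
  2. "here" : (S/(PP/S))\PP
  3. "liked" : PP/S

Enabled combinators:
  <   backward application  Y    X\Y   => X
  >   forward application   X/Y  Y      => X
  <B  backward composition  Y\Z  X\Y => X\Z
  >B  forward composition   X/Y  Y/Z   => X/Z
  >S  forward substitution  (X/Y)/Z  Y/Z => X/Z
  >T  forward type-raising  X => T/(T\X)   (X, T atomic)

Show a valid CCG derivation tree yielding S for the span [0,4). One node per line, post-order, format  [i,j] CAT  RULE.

[0,1] PP\N  lex  "with"
[1,2] PP\(PP\N)  lex  "slowly"
[0,2] PP  <  k=1
[2,3] (S/(PP/S))\PP  lex  "here"
[0,3] S/(PP/S)  <  k=2
[3,4] PP/S  lex  "liked"
[0,4] S  >  k=3

[0,4] S   >
  [0,3] S/(PP/S)   <
    [0,2] PP   <
      [0,1] "with" : PP\N
      [1,2] "slowly" : PP\(PP\N)
    [2,3] "here" : (S/(PP/S))\PP
  [3,4] "liked" : PP/S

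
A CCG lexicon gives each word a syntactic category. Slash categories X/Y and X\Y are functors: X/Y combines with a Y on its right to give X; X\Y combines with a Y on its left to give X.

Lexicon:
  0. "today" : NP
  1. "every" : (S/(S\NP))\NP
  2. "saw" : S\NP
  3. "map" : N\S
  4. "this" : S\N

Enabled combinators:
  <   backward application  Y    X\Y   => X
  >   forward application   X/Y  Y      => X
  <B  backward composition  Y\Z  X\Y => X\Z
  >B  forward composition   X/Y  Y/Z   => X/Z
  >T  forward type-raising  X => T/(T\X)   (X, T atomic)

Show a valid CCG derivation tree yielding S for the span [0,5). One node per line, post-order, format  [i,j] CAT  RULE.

[0,5] S   >
  [0,2] S/(S\NP)   <
    [0,1] "today" : NP
    [1,2] "every" : (S/(S\NP))\NP
  [2,5] S\NP   <B
    [2,4] N\NP   <B
      [2,3] "saw" : S\NP
      [3,4] "map" : N\S
    [4,5] "this" : S\N

[0,1] NP  lex  "today"
[1,2] (S/(S\NP))\NP  lex  "every"
[0,2] S/(S\NP)  <  k=1
[2,3] S\NP  lex  "saw"
[3,4] N\S  lex  "map"
[2,4] N\NP  <B  k=3
[4,5] S\N  lex  "this"
[2,5] S\NP  <B  k=4
[0,5] S  >  k=2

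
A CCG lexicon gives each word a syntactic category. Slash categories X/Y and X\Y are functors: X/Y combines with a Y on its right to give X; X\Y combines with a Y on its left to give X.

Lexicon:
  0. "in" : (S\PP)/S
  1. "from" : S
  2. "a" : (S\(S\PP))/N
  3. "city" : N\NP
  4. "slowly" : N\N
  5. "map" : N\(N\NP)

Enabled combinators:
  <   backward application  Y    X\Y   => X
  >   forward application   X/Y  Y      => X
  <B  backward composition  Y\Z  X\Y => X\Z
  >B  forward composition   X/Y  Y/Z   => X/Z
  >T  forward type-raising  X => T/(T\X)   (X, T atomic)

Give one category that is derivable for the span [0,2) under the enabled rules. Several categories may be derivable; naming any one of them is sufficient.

[0,6] S   <
  [0,2] S\PP   >
    [0,1] "in" : (S\PP)/S
    [1,2] "from" : S
  [2,6] S\(S\PP)   >
    [2,3] "a" : (S\(S\PP))/N
    [3,6] N   <
      [3,5] N\NP   <B
        [3,4] "city" : N\NP
        [4,5] "slowly" : N\N
      [5,6] "map" : N\(N\NP)

S\PP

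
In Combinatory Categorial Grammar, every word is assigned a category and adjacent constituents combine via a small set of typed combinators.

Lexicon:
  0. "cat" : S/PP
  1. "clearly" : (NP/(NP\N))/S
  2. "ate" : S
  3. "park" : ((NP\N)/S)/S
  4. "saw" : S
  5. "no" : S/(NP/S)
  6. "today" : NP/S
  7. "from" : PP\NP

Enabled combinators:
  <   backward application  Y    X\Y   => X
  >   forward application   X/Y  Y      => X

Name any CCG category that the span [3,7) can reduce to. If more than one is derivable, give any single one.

NP\N

[0,8] S   >
  [0,1] "cat" : S/PP
  [1,8] PP   <
    [1,7] NP   >
      [1,3] NP/(NP\N)   >
        [1,2] "clearly" : (NP/(NP\N))/S
        [2,3] "ate" : S
      [3,7] NP\N   >
        [3,5] (NP\N)/S   >
          [3,4] "park" : ((NP\N)/S)/S
          [4,5] "saw" : S
        [5,7] S   >
          [5,6] "no" : S/(NP/S)
          [6,7] "today" : NP/S
    [7,8] "from" : PP\NP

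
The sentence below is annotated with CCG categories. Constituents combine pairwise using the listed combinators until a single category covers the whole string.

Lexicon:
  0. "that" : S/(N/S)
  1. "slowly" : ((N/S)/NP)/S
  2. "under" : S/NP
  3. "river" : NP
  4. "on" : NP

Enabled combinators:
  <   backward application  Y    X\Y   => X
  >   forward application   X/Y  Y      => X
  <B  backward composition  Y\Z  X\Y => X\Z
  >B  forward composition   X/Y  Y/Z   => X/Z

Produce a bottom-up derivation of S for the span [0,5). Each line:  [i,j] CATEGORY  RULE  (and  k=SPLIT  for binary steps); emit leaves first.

[0,1] S/(N/S)  lex  "that"
[1,2] ((N/S)/NP)/S  lex  "slowly"
[2,3] S/NP  lex  "under"
[3,4] NP  lex  "river"
[2,4] S  >  k=3
[1,4] (N/S)/NP  >  k=2
[0,4] S/NP  >B  k=1
[4,5] NP  lex  "on"
[0,5] S  >  k=4

[0,5] S   >
  [0,4] S/NP   >B
    [0,1] "that" : S/(N/S)
    [1,4] (N/S)/NP   >
      [1,2] "slowly" : ((N/S)/NP)/S
      [2,4] S   >
        [2,3] "under" : S/NP
        [3,4] "river" : NP
  [4,5] "on" : NP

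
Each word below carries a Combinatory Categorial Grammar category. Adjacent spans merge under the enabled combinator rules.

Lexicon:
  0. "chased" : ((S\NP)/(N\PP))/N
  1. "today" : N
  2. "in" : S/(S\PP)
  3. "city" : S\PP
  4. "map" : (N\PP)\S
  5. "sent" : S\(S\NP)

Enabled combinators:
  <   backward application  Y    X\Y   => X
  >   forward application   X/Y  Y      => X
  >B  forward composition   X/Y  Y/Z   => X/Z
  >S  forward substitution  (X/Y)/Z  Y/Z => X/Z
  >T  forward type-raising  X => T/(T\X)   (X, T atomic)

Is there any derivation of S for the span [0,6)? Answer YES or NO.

YES

[0,6] S   <
  [0,5] S\NP   >
    [0,2] (S\NP)/(N\PP)   >
      [0,1] "chased" : ((S\NP)/(N\PP))/N
      [1,2] "today" : N
    [2,5] N\PP   <
      [2,4] S   >
        [2,3] "in" : S/(S\PP)
        [3,4] "city" : S\PP
      [4,5] "map" : (N\PP)\S
  [5,6] "sent" : S\(S\NP)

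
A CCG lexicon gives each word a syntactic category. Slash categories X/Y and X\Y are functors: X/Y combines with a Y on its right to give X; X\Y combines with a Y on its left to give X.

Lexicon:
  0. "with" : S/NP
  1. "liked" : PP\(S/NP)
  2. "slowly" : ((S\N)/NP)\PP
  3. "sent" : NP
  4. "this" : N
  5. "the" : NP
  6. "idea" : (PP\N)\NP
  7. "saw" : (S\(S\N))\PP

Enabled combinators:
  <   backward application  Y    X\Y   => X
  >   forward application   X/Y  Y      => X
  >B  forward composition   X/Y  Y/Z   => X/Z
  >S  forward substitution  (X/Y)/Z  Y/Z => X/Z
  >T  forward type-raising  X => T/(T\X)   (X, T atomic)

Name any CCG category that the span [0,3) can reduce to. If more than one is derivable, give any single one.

(S\N)/NP

[0,8] S   <
  [0,4] S\N   >
    [0,3] (S\N)/NP   <
      [0,2] PP   <
        [0,1] "with" : S/NP
        [1,2] "liked" : PP\(S/NP)
      [2,3] "slowly" : ((S\N)/NP)\PP
    [3,4] "sent" : NP
  [4,8] S\(S\N)   <
    [4,7] PP   >
      [4,5] PP/(PP\N)   >T
        [4,5] "this" : N
      [5,7] PP\N   <
        [5,6] "the" : NP
        [6,7] "idea" : (PP\N)\NP
    [7,8] "saw" : (S\(S\N))\PP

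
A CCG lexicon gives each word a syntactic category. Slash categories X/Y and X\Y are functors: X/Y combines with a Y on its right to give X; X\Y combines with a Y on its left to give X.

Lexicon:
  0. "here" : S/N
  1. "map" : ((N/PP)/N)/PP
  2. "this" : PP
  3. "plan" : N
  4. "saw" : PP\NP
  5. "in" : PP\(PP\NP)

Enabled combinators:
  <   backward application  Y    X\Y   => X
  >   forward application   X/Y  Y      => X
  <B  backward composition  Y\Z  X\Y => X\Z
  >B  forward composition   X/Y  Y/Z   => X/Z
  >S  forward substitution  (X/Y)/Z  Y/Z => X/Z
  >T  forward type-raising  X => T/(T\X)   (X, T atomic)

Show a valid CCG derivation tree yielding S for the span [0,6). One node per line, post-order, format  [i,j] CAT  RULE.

[0,1] S/N  lex  "here"
[1,2] ((N/PP)/N)/PP  lex  "map"
[2,3] PP  lex  "this"
[1,3] (N/PP)/N  >  k=2
[3,4] N  lex  "plan"
[1,4] N/PP  >  k=3
[4,5] PP\NP  lex  "saw"
[5,6] PP\(PP\NP)  lex  "in"
[4,6] PP  <  k=5
[1,6] N  >  k=4
[0,6] S  >  k=1

[0,6] S   >
  [0,1] "here" : S/N
  [1,6] N   >
    [1,4] N/PP   >
      [1,3] (N/PP)/N   >
        [1,2] "map" : ((N/PP)/N)/PP
        [2,3] "this" : PP
      [3,4] "plan" : N
    [4,6] PP   <
      [4,5] "saw" : PP\NP
      [5,6] "in" : PP\(PP\NP)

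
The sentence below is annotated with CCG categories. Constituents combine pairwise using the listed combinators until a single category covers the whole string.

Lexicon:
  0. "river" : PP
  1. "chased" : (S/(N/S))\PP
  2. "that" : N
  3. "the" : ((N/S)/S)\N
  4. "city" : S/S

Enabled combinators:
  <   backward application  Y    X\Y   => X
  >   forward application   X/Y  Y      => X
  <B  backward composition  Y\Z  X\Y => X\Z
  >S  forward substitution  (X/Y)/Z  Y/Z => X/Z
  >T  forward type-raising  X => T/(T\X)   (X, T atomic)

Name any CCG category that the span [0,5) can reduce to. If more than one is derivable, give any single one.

S

[0,5] S   >
  [0,2] S/(N/S)   <
    [0,1] "river" : PP
    [1,2] "chased" : (S/(N/S))\PP
  [2,5] N/S   >S
    [2,4] (N/S)/S   <
      [2,3] "that" : N
      [3,4] "the" : ((N/S)/S)\N
    [4,5] "city" : S/S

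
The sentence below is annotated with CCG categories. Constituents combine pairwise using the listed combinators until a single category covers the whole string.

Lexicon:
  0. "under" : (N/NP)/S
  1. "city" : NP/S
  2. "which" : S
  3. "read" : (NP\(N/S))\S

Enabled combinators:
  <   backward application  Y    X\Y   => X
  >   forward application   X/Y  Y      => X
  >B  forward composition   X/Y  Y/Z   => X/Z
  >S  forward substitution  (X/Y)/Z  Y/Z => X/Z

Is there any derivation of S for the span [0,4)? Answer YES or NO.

(N/NP)/S NP/S S (NP\(N/S))\S
CKY chart[0,4] = {NP}; S ∉ chart

NO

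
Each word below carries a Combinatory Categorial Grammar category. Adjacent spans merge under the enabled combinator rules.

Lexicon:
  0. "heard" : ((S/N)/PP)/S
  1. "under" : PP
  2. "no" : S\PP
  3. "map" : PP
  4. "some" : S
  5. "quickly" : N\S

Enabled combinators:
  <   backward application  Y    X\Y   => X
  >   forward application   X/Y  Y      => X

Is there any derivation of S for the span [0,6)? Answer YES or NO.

[0,6] S   >
  [0,4] S/N   >
    [0,3] (S/N)/PP   >
      [0,1] "heard" : ((S/N)/PP)/S
      [1,3] S   <
        [1,2] "under" : PP
        [2,3] "no" : S\PP
    [3,4] "map" : PP
  [4,6] N   <
    [4,5] "some" : S
    [5,6] "quickly" : N\S

YES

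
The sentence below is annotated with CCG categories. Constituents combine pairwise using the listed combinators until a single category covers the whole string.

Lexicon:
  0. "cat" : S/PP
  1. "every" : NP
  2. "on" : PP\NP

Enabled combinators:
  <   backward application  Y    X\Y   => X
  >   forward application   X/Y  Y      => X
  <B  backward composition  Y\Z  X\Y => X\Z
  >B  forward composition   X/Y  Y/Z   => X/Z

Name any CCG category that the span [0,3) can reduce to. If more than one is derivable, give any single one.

[0,3] S   >
  [0,1] "cat" : S/PP
  [1,3] PP   <
    [1,2] "every" : NP
    [2,3] "on" : PP\NP

S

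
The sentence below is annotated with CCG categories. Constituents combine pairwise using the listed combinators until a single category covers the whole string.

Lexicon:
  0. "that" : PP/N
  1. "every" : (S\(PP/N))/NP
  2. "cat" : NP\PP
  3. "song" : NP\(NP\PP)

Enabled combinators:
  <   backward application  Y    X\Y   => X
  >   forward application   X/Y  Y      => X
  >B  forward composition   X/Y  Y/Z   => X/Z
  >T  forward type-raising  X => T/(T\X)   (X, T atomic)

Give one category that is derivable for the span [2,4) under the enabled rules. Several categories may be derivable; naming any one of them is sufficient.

NP

[0,4] S   <
  [0,1] "that" : PP/N
  [1,4] S\(PP/N)   >
    [1,2] "every" : (S\(PP/N))/NP
    [2,4] NP   <
      [2,3] "cat" : NP\PP
      [3,4] "song" : NP\(NP\PP)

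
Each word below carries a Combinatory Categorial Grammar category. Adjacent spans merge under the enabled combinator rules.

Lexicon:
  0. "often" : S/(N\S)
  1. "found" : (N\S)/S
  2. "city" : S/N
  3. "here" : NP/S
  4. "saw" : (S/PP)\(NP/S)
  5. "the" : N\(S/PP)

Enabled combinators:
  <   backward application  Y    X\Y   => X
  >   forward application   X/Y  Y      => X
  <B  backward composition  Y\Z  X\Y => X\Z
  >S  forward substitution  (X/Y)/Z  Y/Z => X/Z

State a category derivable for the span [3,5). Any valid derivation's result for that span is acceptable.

S/PP

[0,6] S   >
  [0,1] "often" : S/(N\S)
  [1,6] N\S   >
    [1,2] "found" : (N\S)/S
    [2,6] S   >
      [2,3] "city" : S/N
      [3,6] N   <
        [3,5] S/PP   <
          [3,4] "here" : NP/S
          [4,5] "saw" : (S/PP)\(NP/S)
        [5,6] "the" : N\(S/PP)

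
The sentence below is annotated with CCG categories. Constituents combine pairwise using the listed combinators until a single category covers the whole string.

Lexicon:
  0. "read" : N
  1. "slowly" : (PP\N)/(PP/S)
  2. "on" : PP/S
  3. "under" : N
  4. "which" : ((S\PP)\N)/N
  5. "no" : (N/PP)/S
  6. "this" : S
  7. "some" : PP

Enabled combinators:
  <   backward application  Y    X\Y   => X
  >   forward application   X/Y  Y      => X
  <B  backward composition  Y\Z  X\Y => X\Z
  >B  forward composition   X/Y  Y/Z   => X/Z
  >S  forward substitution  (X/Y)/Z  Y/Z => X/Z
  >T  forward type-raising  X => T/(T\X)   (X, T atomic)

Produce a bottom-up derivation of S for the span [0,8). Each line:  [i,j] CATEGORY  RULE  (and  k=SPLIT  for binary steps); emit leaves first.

[0,1] N  lex  "read"
[1,2] (PP\N)/(PP/S)  lex  "slowly"
[2,3] PP/S  lex  "on"
[1,3] PP\N  >  k=2
[0,3] PP  <  k=1
[3,4] N  lex  "under"
[4,5] ((S\PP)\N)/N  lex  "which"
[5,6] (N/PP)/S  lex  "no"
[6,7] S  lex  "this"
[5,7] N/PP  >  k=6
[7,8] PP  lex  "some"
[5,8] N  >  k=7
[4,8] (S\PP)\N  >  k=5
[3,8] S\PP  <  k=4
[0,8] S  <  k=3

[0,8] S   <
  [0,3] PP   <
    [0,1] "read" : N
    [1,3] PP\N   >
      [1,2] "slowly" : (PP\N)/(PP/S)
      [2,3] "on" : PP/S
  [3,8] S\PP   <
    [3,4] "under" : N
    [4,8] (S\PP)\N   >
      [4,5] "which" : ((S\PP)\N)/N
      [5,8] N   >
        [5,7] N/PP   >
          [5,6] "no" : (N/PP)/S
          [6,7] "this" : S
        [7,8] "some" : PP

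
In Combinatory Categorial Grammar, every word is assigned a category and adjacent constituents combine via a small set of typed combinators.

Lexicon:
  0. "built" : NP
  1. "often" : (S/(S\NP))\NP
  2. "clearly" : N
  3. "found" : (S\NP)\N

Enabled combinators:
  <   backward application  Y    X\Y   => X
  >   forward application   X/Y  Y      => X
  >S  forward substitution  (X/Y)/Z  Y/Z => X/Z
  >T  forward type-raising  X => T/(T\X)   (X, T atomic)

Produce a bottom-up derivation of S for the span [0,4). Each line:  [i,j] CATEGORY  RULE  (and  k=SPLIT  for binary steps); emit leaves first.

[0,4] S   >
  [0,2] S/(S\NP)   <
    [0,1] "built" : NP
    [1,2] "often" : (S/(S\NP))\NP
  [2,4] S\NP   <
    [2,3] "clearly" : N
    [3,4] "found" : (S\NP)\N

[0,1] NP  lex  "built"
[1,2] (S/(S\NP))\NP  lex  "often"
[0,2] S/(S\NP)  <  k=1
[2,3] N  lex  "clearly"
[3,4] (S\NP)\N  lex  "found"
[2,4] S\NP  <  k=3
[0,4] S  >  k=2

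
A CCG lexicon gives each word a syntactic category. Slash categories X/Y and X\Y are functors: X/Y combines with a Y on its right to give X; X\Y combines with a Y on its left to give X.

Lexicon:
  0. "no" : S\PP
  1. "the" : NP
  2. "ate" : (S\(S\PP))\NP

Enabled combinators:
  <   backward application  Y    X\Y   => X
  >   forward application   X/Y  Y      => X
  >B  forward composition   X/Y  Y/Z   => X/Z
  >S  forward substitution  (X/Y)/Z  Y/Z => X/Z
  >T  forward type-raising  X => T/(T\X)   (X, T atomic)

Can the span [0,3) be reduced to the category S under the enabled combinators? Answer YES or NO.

[0,3] S   <
  [0,1] "no" : S\PP
  [1,3] S\(S\PP)   <
    [1,2] "the" : NP
    [2,3] "ate" : (S\(S\PP))\NP

YES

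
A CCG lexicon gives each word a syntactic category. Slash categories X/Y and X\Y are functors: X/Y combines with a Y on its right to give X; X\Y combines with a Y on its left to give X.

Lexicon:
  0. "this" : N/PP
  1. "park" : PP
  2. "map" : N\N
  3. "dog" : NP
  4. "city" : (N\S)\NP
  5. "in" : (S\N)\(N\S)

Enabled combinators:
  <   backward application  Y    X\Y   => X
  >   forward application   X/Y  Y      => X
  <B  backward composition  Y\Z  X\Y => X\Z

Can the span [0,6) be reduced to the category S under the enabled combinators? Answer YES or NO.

YES

[0,6] S   <
  [0,2] N   >
    [0,1] "this" : N/PP
    [1,2] "park" : PP
  [2,6] S\N   <B
    [2,3] "map" : N\N
    [3,6] S\N   <
      [3,5] N\S   <
        [3,4] "dog" : NP
        [4,5] "city" : (N\S)\NP
      [5,6] "in" : (S\N)\(N\S)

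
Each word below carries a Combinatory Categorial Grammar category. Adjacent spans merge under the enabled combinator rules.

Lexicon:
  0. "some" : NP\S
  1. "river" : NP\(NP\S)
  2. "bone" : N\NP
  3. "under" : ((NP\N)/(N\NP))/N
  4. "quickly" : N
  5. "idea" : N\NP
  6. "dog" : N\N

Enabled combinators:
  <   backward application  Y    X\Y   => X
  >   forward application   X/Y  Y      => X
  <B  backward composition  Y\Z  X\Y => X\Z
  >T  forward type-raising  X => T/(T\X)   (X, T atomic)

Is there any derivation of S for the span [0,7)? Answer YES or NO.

NP\S NP\(NP\S) N\NP ((NP\N)/(N\NP))/N N N\NP N\N
CKY chart[0,7] = {N/(N\NP), NP, NP/(NP\NP), PP/(PP\NP), S/(S\NP)}; S ∉ chart

NO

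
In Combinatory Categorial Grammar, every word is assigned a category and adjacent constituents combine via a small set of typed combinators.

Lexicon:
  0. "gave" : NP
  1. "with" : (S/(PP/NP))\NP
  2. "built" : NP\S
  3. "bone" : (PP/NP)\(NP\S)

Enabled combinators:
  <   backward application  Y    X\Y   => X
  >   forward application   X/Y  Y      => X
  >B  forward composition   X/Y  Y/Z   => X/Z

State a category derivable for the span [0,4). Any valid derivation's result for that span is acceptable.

S

[0,4] S   >
  [0,2] S/(PP/NP)   <
    [0,1] "gave" : NP
    [1,2] "with" : (S/(PP/NP))\NP
  [2,4] PP/NP   <
    [2,3] "built" : NP\S
    [3,4] "bone" : (PP/NP)\(NP\S)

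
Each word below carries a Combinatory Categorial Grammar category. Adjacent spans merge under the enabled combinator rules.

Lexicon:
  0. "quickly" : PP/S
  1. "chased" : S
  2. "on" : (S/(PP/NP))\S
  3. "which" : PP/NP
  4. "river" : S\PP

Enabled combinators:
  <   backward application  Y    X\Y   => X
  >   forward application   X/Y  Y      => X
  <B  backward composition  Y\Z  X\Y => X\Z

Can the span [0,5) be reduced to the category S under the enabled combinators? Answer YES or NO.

[0,5] S   <
  [0,4] PP   >
    [0,1] "quickly" : PP/S
    [1,4] S   >
      [1,3] S/(PP/NP)   <
        [1,2] "chased" : S
        [2,3] "on" : (S/(PP/NP))\S
      [3,4] "which" : PP/NP
  [4,5] "river" : S\PP

YES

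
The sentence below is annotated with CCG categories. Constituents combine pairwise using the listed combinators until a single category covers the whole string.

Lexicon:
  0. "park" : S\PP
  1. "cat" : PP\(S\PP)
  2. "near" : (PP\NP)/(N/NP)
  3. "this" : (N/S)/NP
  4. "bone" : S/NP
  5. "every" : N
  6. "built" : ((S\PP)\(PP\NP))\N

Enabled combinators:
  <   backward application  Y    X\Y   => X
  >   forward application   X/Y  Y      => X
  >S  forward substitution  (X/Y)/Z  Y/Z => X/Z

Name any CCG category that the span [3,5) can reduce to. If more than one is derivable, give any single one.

[0,7] S   <
  [0,2] PP   <
    [0,1] "park" : S\PP
    [1,2] "cat" : PP\(S\PP)
  [2,7] S\PP   <
    [2,5] PP\NP   >
      [2,3] "near" : (PP\NP)/(N/NP)
      [3,5] N/NP   >S
        [3,4] "this" : (N/S)/NP
        [4,5] "bone" : S/NP
    [5,7] (S\PP)\(PP\NP)   <
      [5,6] "every" : N
      [6,7] "built" : ((S\PP)\(PP\NP))\N

N/NP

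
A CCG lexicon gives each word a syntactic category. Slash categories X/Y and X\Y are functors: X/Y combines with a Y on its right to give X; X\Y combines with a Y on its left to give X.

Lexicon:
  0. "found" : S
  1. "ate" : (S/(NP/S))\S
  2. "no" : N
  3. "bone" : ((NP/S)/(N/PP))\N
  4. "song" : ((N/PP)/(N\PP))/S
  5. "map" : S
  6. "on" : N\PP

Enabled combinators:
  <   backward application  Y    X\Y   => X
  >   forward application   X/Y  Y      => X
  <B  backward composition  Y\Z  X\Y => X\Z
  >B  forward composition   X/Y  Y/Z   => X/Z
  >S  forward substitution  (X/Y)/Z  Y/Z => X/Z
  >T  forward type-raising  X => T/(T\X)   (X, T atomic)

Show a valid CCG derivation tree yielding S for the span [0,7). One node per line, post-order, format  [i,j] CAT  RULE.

[0,7] S   >
  [0,2] S/(NP/S)   <
    [0,1] "found" : S
    [1,2] "ate" : (S/(NP/S))\S
  [2,7] NP/S   >
    [2,4] (NP/S)/(N/PP)   <
      [2,3] "no" : N
      [3,4] "bone" : ((NP/S)/(N/PP))\N
    [4,7] N/PP   >
      [4,6] (N/PP)/(N\PP)   >
        [4,5] "song" : ((N/PP)/(N\PP))/S
        [5,6] "map" : S
      [6,7] "on" : N\PP

[0,1] S  lex  "found"
[1,2] (S/(NP/S))\S  lex  "ate"
[0,2] S/(NP/S)  <  k=1
[2,3] N  lex  "no"
[3,4] ((NP/S)/(N/PP))\N  lex  "bone"
[2,4] (NP/S)/(N/PP)  <  k=3
[4,5] ((N/PP)/(N\PP))/S  lex  "song"
[5,6] S  lex  "map"
[4,6] (N/PP)/(N\PP)  >  k=5
[6,7] N\PP  lex  "on"
[4,7] N/PP  >  k=6
[2,7] NP/S  >  k=4
[0,7] S  >  k=2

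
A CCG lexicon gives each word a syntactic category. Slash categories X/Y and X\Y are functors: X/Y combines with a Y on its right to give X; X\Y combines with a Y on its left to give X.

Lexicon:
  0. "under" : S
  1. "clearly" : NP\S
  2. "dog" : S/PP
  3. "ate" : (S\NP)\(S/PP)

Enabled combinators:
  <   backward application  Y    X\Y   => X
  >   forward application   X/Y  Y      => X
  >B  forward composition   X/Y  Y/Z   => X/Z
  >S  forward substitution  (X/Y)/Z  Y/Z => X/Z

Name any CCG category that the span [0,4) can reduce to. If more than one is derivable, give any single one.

S

[0,4] S   <
  [0,2] NP   <
    [0,1] "under" : S
    [1,2] "clearly" : NP\S
  [2,4] S\NP   <
    [2,3] "dog" : S/PP
    [3,4] "ate" : (S\NP)\(S/PP)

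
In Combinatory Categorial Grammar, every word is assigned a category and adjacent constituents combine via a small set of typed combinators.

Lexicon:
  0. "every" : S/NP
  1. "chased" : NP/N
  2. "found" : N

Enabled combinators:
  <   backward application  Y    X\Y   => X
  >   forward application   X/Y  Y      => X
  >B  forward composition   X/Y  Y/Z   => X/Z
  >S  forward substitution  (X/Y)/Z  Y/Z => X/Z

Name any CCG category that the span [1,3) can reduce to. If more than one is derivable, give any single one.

NP

[0,3] S   >
  [0,1] "every" : S/NP
  [1,3] NP   >
    [1,2] "chased" : NP/N
    [2,3] "found" : N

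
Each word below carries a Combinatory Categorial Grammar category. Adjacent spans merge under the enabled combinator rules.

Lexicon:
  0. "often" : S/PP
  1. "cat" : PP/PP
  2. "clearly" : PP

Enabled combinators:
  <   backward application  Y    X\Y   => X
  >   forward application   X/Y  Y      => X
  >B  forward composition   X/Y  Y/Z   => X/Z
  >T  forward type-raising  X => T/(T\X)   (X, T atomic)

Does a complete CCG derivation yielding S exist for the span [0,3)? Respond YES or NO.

YES

[0,3] S   >
  [0,2] S/PP   >B
    [0,1] "often" : S/PP
    [1,2] "cat" : PP/PP
  [2,3] "clearly" : PP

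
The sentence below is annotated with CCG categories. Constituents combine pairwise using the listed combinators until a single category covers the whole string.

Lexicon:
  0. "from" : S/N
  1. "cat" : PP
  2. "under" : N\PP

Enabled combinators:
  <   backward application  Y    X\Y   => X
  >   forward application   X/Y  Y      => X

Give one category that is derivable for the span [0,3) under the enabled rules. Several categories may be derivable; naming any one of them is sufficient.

[0,3] S   >
  [0,1] "from" : S/N
  [1,3] N   <
    [1,2] "cat" : PP
    [2,3] "under" : N\PP

S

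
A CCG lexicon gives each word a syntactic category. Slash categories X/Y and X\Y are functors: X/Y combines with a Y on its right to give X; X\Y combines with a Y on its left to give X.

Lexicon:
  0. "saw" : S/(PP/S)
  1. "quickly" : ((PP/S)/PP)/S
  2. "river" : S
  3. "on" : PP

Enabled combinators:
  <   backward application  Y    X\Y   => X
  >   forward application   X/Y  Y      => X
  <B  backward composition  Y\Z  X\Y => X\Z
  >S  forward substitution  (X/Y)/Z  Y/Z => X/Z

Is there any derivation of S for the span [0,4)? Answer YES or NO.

[0,4] S   >
  [0,1] "saw" : S/(PP/S)
  [1,4] PP/S   >
    [1,3] (PP/S)/PP   >
      [1,2] "quickly" : ((PP/S)/PP)/S
      [2,3] "river" : S
    [3,4] "on" : PP

YES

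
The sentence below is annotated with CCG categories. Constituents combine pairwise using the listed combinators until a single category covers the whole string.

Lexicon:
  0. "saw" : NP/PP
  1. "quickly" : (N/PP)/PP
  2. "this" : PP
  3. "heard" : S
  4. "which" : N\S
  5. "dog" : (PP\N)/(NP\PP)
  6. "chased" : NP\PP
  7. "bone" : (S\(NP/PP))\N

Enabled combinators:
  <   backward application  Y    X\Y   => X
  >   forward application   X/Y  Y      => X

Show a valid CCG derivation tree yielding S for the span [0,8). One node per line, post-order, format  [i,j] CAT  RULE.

[0,1] NP/PP  lex  "saw"
[1,2] (N/PP)/PP  lex  "quickly"
[2,3] PP  lex  "this"
[1,3] N/PP  >  k=2
[3,4] S  lex  "heard"
[4,5] N\S  lex  "which"
[3,5] N  <  k=4
[5,6] (PP\N)/(NP\PP)  lex  "dog"
[6,7] NP\PP  lex  "chased"
[5,7] PP\N  >  k=6
[3,7] PP  <  k=5
[1,7] N  >  k=3
[7,8] (S\(NP/PP))\N  lex  "bone"
[1,8] S\(NP/PP)  <  k=7
[0,8] S  <  k=1

[0,8] S   <
  [0,1] "saw" : NP/PP
  [1,8] S\(NP/PP)   <
    [1,7] N   >
      [1,3] N/PP   >
        [1,2] "quickly" : (N/PP)/PP
        [2,3] "this" : PP
      [3,7] PP   <
        [3,5] N   <
          [3,4] "heard" : S
          [4,5] "which" : N\S
        [5,7] PP\N   >
          [5,6] "dog" : (PP\N)/(NP\PP)
          [6,7] "chased" : NP\PP
    [7,8] "bone" : (S\(NP/PP))\N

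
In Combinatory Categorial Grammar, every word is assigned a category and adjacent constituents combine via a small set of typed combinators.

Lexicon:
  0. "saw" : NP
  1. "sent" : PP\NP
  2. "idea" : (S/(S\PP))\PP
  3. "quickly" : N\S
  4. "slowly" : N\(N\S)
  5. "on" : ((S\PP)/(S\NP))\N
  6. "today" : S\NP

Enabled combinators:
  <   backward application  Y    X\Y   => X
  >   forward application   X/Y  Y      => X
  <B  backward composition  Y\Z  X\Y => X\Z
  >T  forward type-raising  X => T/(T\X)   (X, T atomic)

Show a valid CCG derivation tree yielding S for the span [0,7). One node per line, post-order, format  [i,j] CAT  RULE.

[0,7] S   >
  [0,3] S/(S\PP)   <
    [0,2] PP   >
      [0,1] PP/(PP\NP)   >T
        [0,1] "saw" : NP
      [1,2] "sent" : PP\NP
    [2,3] "idea" : (S/(S\PP))\PP
  [3,7] S\PP   >
    [3,6] (S\PP)/(S\NP)   <
      [3,5] N   <
        [3,4] "quickly" : N\S
        [4,5] "slowly" : N\(N\S)
      [5,6] "on" : ((S\PP)/(S\NP))\N
    [6,7] "today" : S\NP

[0,1] NP  lex  "saw"
[0,1] PP/(PP\NP)  >T
[1,2] PP\NP  lex  "sent"
[0,2] PP  >  k=1
[2,3] (S/(S\PP))\PP  lex  "idea"
[0,3] S/(S\PP)  <  k=2
[3,4] N\S  lex  "quickly"
[4,5] N\(N\S)  lex  "slowly"
[3,5] N  <  k=4
[5,6] ((S\PP)/(S\NP))\N  lex  "on"
[3,6] (S\PP)/(S\NP)  <  k=5
[6,7] S\NP  lex  "today"
[3,7] S\PP  >  k=6
[0,7] S  >  k=3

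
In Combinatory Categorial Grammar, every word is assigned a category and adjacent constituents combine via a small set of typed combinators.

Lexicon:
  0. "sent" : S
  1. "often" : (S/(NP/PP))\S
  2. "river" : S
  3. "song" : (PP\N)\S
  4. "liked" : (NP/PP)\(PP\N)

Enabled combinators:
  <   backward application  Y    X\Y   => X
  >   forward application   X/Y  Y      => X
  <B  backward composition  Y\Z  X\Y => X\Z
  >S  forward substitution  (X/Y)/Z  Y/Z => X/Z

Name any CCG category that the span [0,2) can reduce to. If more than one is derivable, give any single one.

S/(NP/PP)

[0,5] S   >
  [0,2] S/(NP/PP)   <
    [0,1] "sent" : S
    [1,2] "often" : (S/(NP/PP))\S
  [2,5] NP/PP   <
    [2,4] PP\N   <
      [2,3] "river" : S
      [3,4] "song" : (PP\N)\S
    [4,5] "liked" : (NP/PP)\(PP\N)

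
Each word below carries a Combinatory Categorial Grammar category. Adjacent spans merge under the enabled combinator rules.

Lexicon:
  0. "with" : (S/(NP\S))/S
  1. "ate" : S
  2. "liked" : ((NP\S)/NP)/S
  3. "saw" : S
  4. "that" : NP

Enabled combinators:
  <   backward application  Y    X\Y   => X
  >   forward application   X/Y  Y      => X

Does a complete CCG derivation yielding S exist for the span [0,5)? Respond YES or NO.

[0,5] S   >
  [0,2] S/(NP\S)   >
    [0,1] "with" : (S/(NP\S))/S
    [1,2] "ate" : S
  [2,5] NP\S   >
    [2,4] (NP\S)/NP   >
      [2,3] "liked" : ((NP\S)/NP)/S
      [3,4] "saw" : S
    [4,5] "that" : NP

YES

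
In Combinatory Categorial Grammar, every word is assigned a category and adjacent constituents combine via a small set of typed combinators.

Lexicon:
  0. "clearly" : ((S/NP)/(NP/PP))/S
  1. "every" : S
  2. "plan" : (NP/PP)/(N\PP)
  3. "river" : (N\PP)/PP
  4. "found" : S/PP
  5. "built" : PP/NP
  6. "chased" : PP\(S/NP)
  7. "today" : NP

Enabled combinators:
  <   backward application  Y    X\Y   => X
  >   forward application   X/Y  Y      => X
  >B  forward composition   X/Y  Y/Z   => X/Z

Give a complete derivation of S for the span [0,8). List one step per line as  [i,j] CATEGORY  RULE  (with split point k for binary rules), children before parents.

[0,8] S   >
  [0,7] S/NP   >
    [0,2] (S/NP)/(NP/PP)   >
      [0,1] "clearly" : ((S/NP)/(NP/PP))/S
      [1,2] "every" : S
    [2,7] NP/PP   >
      [2,3] "plan" : (NP/PP)/(N\PP)
      [3,7] N\PP   >
        [3,4] "river" : (N\PP)/PP
        [4,7] PP   <
          [4,6] S/NP   >B
            [4,5] "found" : S/PP
            [5,6] "built" : PP/NP
          [6,7] "chased" : PP\(S/NP)
  [7,8] "today" : NP

[0,1] ((S/NP)/(NP/PP))/S  lex  "clearly"
[1,2] S  lex  "every"
[0,2] (S/NP)/(NP/PP)  >  k=1
[2,3] (NP/PP)/(N\PP)  lex  "plan"
[3,4] (N\PP)/PP  lex  "river"
[4,5] S/PP  lex  "found"
[5,6] PP/NP  lex  "built"
[4,6] S/NP  >B  k=5
[6,7] PP\(S/NP)  lex  "chased"
[4,7] PP  <  k=6
[3,7] N\PP  >  k=4
[2,7] NP/PP  >  k=3
[0,7] S/NP  >  k=2
[7,8] NP  lex  "today"
[0,8] S  >  k=7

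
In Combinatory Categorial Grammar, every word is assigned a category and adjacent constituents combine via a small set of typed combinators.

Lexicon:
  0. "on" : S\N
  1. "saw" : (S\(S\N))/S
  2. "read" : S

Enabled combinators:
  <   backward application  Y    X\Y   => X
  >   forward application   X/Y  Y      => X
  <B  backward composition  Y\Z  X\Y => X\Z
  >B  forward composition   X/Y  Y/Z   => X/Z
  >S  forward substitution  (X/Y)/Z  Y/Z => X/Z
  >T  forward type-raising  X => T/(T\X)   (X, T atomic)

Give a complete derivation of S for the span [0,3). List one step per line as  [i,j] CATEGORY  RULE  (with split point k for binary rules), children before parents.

[0,1] S\N  lex  "on"
[1,2] (S\(S\N))/S  lex  "saw"
[2,3] S  lex  "read"
[1,3] S\(S\N)  >  k=2
[0,3] S  <  k=1

[0,3] S   <
  [0,1] "on" : S\N
  [1,3] S\(S\N)   >
    [1,2] "saw" : (S\(S\N))/S
    [2,3] "read" : S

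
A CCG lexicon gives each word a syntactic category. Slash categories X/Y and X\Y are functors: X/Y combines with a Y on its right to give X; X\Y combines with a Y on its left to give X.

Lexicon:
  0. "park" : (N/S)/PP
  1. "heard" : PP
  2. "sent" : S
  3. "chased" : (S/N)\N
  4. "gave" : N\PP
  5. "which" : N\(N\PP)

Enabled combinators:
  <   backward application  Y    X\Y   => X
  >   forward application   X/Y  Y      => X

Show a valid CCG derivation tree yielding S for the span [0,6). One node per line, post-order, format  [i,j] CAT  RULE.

[0,1] (N/S)/PP  lex  "park"
[1,2] PP  lex  "heard"
[0,2] N/S  >  k=1
[2,3] S  lex  "sent"
[0,3] N  >  k=2
[3,4] (S/N)\N  lex  "chased"
[0,4] S/N  <  k=3
[4,5] N\PP  lex  "gave"
[5,6] N\(N\PP)  lex  "which"
[4,6] N  <  k=5
[0,6] S  >  k=4

[0,6] S   >
  [0,4] S/N   <
    [0,3] N   >
      [0,2] N/S   >
        [0,1] "park" : (N/S)/PP
        [1,2] "heard" : PP
      [2,3] "sent" : S
    [3,4] "chased" : (S/N)\N
  [4,6] N   <
    [4,5] "gave" : N\PP
    [5,6] "which" : N\(N\PP)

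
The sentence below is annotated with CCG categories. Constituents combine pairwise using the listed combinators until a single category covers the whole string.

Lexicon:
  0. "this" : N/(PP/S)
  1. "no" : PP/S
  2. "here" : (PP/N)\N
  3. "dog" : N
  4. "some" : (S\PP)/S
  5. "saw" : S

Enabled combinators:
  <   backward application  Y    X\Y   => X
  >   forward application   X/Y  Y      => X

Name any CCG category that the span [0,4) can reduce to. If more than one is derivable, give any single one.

PP

[0,6] S   <
  [0,4] PP   >
    [0,3] PP/N   <
      [0,2] N   >
        [0,1] "this" : N/(PP/S)
        [1,2] "no" : PP/S
      [2,3] "here" : (PP/N)\N
    [3,4] "dog" : N
  [4,6] S\PP   >
    [4,5] "some" : (S\PP)/S
    [5,6] "saw" : S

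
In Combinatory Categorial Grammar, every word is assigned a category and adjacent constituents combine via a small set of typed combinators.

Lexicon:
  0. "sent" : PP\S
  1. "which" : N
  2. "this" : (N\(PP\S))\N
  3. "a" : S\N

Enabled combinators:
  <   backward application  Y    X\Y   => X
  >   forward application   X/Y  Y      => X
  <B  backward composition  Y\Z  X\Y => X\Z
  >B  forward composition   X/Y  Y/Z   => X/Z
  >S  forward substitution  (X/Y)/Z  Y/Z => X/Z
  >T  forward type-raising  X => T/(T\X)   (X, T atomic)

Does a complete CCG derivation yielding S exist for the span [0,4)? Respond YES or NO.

YES

[0,4] S   <
  [0,3] N   <
    [0,1] "sent" : PP\S
    [1,3] N\(PP\S)   <
      [1,2] "which" : N
      [2,3] "this" : (N\(PP\S))\N
  [3,4] "a" : S\N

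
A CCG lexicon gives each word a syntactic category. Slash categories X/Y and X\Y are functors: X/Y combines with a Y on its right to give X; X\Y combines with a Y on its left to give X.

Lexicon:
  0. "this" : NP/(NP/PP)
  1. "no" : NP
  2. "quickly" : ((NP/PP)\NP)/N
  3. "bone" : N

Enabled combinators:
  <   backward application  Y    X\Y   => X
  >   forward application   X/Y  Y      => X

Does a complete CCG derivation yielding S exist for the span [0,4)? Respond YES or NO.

NP/(NP/PP) NP ((NP/PP)\NP)/N N
CKY chart[0,4] = {NP}; S ∉ chart

NO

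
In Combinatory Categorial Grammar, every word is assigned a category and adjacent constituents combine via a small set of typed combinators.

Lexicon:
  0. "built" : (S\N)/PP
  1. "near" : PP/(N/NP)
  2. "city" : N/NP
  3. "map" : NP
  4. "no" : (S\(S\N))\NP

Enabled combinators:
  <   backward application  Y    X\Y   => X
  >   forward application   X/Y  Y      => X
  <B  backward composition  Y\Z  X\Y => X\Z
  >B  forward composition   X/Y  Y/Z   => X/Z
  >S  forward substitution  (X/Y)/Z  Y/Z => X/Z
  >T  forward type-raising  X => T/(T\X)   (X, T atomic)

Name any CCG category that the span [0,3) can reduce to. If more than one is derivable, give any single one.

S\N

[0,5] S   <
  [0,3] S\N   >
    [0,1] "built" : (S\N)/PP
    [1,3] PP   >
      [1,2] "near" : PP/(N/NP)
      [2,3] "city" : N/NP
  [3,5] S\(S\N)   <
    [3,4] "map" : NP
    [4,5] "no" : (S\(S\N))\NP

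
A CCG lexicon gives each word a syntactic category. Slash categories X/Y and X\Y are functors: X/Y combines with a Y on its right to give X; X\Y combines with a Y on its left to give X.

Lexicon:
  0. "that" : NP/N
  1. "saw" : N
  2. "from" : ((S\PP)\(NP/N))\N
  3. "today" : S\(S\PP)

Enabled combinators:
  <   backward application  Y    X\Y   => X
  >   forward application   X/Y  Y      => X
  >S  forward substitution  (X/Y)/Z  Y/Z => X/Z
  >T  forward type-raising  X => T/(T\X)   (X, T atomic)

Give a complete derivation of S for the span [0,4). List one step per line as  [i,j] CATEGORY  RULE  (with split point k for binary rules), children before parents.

[0,1] NP/N  lex  "that"
[1,2] N  lex  "saw"
[2,3] ((S\PP)\(NP/N))\N  lex  "from"
[1,3] (S\PP)\(NP/N)  <  k=2
[0,3] S\PP  <  k=1
[3,4] S\(S\PP)  lex  "today"
[0,4] S  <  k=3

[0,4] S   <
  [0,3] S\PP   <
    [0,1] "that" : NP/N
    [1,3] (S\PP)\(NP/N)   <
      [1,2] "saw" : N
      [2,3] "from" : ((S\PP)\(NP/N))\N
  [3,4] "today" : S\(S\PP)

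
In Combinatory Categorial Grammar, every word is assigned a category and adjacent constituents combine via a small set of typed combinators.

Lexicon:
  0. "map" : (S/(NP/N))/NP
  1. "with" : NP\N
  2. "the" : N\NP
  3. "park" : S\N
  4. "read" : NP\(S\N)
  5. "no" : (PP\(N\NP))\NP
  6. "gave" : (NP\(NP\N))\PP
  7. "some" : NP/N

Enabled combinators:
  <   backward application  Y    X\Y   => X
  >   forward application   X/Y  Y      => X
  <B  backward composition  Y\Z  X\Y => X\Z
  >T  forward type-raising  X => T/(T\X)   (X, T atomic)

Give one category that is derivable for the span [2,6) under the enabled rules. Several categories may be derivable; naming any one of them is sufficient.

PP

[0,8] S   >
  [0,7] S/(NP/N)   >
    [0,1] "map" : (S/(NP/N))/NP
    [1,7] NP   <
      [1,2] "with" : NP\N
      [2,7] NP\(NP\N)   <
        [2,6] PP   <
          [2,3] "the" : N\NP
          [3,6] PP\(N\NP)   <
            [3,5] NP   <
              [3,4] "park" : S\N
              [4,5] "read" : NP\(S\N)
            [5,6] "no" : (PP\(N\NP))\NP
        [6,7] "gave" : (NP\(NP\N))\PP
  [7,8] "some" : NP/N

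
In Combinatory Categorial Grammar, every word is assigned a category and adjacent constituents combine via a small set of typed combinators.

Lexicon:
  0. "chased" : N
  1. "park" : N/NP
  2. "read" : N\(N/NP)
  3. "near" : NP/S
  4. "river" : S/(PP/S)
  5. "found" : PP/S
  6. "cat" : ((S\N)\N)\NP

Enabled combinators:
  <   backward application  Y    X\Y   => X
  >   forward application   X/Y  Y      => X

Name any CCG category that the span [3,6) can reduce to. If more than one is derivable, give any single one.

[0,7] S   <
  [0,1] "chased" : N
  [1,7] S\N   <
    [1,3] N   <
      [1,2] "park" : N/NP
      [2,3] "read" : N\(N/NP)
    [3,7] (S\N)\N   <
      [3,6] NP   >
        [3,4] "near" : NP/S
        [4,6] S   >
          [4,5] "river" : S/(PP/S)
          [5,6] "found" : PP/S
      [6,7] "cat" : ((S\N)\N)\NP

NP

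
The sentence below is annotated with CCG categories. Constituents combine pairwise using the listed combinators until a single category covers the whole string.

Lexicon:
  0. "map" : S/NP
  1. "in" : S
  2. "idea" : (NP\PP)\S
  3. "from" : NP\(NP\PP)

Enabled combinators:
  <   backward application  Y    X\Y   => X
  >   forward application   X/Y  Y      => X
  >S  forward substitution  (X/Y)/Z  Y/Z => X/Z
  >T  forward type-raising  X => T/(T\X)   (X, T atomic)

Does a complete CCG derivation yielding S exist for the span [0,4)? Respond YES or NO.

[0,4] S   >
  [0,1] "map" : S/NP
  [1,4] NP   <
    [1,3] NP\PP   <
      [1,2] "in" : S
      [2,3] "idea" : (NP\PP)\S
    [3,4] "from" : NP\(NP\PP)

YES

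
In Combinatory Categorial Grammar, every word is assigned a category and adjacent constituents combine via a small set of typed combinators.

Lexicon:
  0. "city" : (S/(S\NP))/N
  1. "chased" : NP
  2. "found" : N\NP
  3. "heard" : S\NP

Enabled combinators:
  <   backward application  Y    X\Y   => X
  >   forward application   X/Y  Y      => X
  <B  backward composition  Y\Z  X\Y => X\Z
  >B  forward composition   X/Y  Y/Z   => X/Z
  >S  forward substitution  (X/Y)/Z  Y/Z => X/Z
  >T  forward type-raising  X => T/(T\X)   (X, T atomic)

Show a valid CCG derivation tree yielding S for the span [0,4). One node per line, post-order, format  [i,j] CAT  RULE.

[0,4] S   >
  [0,3] S/(S\NP)   >
    [0,1] "city" : (S/(S\NP))/N
    [1,3] N   >
      [1,2] N/(N\NP)   >T
        [1,2] "chased" : NP
      [2,3] "found" : N\NP
  [3,4] "heard" : S\NP

[0,1] (S/(S\NP))/N  lex  "city"
[1,2] NP  lex  "chased"
[1,2] N/(N\NP)  >T
[2,3] N\NP  lex  "found"
[1,3] N  >  k=2
[0,3] S/(S\NP)  >  k=1
[3,4] S\NP  lex  "heard"
[0,4] S  >  k=3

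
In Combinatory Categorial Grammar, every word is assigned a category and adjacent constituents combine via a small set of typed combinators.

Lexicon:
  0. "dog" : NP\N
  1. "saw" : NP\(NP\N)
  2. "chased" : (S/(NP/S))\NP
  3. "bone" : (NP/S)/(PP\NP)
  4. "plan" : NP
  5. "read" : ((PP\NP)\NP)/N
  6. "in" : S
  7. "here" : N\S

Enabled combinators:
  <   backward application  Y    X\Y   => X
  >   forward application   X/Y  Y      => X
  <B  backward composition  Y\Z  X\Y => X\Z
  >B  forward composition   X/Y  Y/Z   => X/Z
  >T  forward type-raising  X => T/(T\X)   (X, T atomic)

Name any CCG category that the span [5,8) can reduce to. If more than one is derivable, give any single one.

(PP\NP)\NP

[0,8] S   >
  [0,3] S/(NP/S)   <
    [0,2] NP   <
      [0,1] "dog" : NP\N
      [1,2] "saw" : NP\(NP\N)
    [2,3] "chased" : (S/(NP/S))\NP
  [3,8] NP/S   >
    [3,4] "bone" : (NP/S)/(PP\NP)
    [4,8] PP\NP   <
      [4,5] "plan" : NP
      [5,8] (PP\NP)\NP   >
        [5,6] "read" : ((PP\NP)\NP)/N
        [6,8] N   >
          [6,7] N/(N\S)   >T
            [6,7] "in" : S
          [7,8] "here" : N\S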